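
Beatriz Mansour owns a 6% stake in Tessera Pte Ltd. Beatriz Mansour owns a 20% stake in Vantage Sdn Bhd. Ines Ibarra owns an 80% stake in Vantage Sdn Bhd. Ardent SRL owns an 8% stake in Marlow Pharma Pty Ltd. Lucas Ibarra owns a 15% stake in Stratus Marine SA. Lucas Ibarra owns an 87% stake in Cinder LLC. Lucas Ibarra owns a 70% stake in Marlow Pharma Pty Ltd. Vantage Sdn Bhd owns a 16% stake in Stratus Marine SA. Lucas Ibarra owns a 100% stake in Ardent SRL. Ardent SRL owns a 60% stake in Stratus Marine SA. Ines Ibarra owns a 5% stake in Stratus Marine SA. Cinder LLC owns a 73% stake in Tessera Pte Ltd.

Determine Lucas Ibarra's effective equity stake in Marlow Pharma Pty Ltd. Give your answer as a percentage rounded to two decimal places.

78.00%

Lucas reaches Marlow along 2 paths.
Direct stake: 70% = 70%.
Via Ardent: 100% × 8% = 8%.
Total: 70% + 8% = 78%.
Rounded: 78.00%.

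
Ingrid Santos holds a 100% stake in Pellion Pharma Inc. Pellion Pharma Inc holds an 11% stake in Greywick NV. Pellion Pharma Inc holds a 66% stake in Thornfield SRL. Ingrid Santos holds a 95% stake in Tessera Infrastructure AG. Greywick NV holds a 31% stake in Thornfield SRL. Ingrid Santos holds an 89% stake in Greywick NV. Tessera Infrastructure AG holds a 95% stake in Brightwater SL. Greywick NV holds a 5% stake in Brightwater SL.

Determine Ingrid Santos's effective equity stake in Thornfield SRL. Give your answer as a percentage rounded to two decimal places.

Ingrid reaches Thornfield along 3 paths.
Via Pellion: 100% × 66% = 66%.
Via Greywick: 89% × 31% = 27.59%.
Via Pellion → Greywick: 100% × 11% × 31% = 3.41%.
Total: 66% + 27.59% + 3.41% = 97%.
Rounded: 97.00%.

97.00%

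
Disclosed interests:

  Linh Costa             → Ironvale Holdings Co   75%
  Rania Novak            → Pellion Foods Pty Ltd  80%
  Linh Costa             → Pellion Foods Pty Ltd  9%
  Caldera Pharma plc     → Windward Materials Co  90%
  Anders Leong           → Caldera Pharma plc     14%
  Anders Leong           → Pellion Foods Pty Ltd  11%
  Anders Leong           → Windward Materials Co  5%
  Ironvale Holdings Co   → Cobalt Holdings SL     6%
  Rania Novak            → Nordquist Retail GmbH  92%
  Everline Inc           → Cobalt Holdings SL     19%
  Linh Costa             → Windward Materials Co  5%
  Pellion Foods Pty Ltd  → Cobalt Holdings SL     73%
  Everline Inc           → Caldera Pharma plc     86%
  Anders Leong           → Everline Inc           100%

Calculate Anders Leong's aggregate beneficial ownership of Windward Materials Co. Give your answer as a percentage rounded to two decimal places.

Anders reaches Windward along 3 paths.
Direct stake: 5% = 5%.
Via Caldera: 14% × 90% = 12.6%.
Via Everline → Caldera: 100% × 86% × 90% = 77.4%.
Total: 5% + 12.6% + 77.4% = 95%.
Rounded: 95.00%.

95.00%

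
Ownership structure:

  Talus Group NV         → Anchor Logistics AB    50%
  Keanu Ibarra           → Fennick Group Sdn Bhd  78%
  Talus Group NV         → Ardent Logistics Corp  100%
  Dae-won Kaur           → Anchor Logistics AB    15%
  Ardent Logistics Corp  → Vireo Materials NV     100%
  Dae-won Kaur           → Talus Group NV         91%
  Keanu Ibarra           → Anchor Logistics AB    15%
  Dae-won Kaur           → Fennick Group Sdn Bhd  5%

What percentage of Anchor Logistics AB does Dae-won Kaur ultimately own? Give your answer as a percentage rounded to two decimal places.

60.50%

Dae-won reaches Anchor along 2 paths.
Via Talus: 91% × 50% = 45.5%.
Direct stake: 15% = 15%.
Total: 45.5% + 15% = 60.5%.
Rounded: 60.50%.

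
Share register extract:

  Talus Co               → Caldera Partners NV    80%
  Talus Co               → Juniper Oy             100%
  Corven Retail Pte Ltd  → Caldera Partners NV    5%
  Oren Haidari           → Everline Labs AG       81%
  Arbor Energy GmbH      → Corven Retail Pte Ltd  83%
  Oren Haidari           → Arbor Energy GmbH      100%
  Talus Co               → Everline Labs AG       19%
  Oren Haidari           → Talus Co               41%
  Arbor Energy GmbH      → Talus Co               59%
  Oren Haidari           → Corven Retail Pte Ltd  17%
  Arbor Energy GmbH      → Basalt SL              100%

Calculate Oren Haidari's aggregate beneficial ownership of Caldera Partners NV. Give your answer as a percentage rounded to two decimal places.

Oren reaches Caldera along 4 paths.
Via Corven: 17% × 5% = 0.85%.
Via Arbor → Corven: 100% × 83% × 5% = 4.15%.
Via Talus: 41% × 80% = 32.8%.
Via Arbor → Talus: 100% × 59% × 80% = 47.2%.
Total: 0.85% + 4.15% + 32.8% + 47.2% = 85%.
Rounded: 85.00%.

85.00%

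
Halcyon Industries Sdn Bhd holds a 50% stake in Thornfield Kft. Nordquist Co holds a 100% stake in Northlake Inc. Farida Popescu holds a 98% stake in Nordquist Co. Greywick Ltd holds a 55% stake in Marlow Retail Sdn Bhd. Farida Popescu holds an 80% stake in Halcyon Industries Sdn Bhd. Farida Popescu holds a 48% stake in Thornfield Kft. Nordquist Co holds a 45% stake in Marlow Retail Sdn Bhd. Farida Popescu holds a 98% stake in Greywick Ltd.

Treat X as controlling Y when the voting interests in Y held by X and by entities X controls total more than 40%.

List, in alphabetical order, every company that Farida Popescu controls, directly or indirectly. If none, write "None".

Farida holds 98% of Greywick, so Farida controls Greywick.
Farida holds 98% of Nordquist, so Farida controls Nordquist.
Farida holds 80% of Halcyon, so Farida controls Halcyon.
Halcyon and Farida together hold 50% + 48% = 98% of Thornfield, so Farida controls Thornfield.
Nordquist and Greywick together hold 45% + 55% = 100% of Marlow, so Farida controls Marlow.
Nordquist holds 100% of Northlake, so Farida controls Northlake.

Greywick Ltd, Halcyon Industries Sdn Bhd, Marlow Retail Sdn Bhd, Nordquist Co, Northlake Inc, Thornfield Kft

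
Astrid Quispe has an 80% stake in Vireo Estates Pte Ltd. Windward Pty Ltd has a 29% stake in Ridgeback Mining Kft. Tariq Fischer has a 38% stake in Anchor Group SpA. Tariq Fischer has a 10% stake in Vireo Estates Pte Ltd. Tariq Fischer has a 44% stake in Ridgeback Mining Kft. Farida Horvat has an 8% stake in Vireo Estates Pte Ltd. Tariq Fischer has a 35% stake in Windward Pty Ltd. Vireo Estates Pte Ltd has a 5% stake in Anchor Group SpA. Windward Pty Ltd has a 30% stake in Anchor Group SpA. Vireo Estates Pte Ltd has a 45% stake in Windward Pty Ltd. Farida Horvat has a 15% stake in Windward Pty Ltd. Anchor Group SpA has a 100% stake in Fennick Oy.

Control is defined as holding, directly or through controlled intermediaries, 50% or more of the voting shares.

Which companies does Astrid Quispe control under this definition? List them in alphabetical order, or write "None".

Astrid holds 80% of Vireo, so Astrid controls Vireo.
No other company's threshold is met.

Vireo Estates Pte Ltd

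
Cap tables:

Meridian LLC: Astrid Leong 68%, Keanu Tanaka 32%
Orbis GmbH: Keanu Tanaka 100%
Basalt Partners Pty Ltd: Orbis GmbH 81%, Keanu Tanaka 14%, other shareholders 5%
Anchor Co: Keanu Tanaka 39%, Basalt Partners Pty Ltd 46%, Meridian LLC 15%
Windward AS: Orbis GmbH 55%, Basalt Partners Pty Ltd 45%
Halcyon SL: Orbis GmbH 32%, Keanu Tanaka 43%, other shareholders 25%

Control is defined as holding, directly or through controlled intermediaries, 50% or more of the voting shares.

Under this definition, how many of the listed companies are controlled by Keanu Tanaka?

Keanu holds 100% of Orbis, so Keanu controls Orbis.
Orbis and Keanu together hold 81% + 14% = 95% of Basalt, so Keanu controls Basalt.
Keanu and Basalt together hold 39% + 46% = 85% of Anchor, so Keanu controls Anchor.
Orbis and Basalt together hold 55% + 45% = 100% of Windward, so Keanu controls Windward.
Orbis and Keanu together hold 32% + 43% = 75% of Halcyon, so Keanu controls Halcyon.
No other company's threshold is met.
Keanu controls 5 companies.

5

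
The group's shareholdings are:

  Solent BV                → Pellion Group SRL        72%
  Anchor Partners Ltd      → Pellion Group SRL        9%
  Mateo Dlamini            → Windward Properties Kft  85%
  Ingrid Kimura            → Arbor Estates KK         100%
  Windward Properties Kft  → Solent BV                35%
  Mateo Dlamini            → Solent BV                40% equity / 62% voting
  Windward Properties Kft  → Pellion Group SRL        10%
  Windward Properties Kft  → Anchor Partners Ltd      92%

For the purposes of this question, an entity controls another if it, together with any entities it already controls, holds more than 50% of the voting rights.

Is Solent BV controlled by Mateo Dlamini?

Mateo holds 85% of Windward, so Mateo controls Windward.
Windward and Mateo together hold 35% + 62% = 97% of Solent, so Mateo controls Solent.

Yes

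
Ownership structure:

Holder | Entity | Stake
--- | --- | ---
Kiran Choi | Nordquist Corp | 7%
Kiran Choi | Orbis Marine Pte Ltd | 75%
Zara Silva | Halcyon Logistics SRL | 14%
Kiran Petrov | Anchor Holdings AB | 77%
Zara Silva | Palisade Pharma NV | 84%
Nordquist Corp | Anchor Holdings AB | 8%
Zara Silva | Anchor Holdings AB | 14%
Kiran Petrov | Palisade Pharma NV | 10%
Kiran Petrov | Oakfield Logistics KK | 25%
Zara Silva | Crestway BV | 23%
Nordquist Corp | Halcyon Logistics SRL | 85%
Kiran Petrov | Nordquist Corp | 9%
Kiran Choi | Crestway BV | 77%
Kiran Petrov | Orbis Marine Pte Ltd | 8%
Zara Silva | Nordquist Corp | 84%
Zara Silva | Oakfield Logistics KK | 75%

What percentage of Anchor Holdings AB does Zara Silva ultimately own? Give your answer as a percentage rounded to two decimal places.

20.72%

Zara reaches Anchor along 2 paths.
Direct stake: 14% = 14%.
Via Nordquist: 84% × 8% = 6.72%.
Total: 14% + 6.72% = 20.72%.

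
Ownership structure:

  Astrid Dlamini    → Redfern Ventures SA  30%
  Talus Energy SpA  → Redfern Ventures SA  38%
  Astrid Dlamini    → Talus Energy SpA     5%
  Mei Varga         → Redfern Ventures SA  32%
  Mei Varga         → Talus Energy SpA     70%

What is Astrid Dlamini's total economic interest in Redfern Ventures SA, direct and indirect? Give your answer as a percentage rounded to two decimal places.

Astrid reaches Redfern along 2 paths.
Direct stake: 30% = 30%.
Via Talus: 5% × 38% = 1.9%.
Total: 30% + 1.9% = 31.9%.
Rounded: 31.90%.

31.90%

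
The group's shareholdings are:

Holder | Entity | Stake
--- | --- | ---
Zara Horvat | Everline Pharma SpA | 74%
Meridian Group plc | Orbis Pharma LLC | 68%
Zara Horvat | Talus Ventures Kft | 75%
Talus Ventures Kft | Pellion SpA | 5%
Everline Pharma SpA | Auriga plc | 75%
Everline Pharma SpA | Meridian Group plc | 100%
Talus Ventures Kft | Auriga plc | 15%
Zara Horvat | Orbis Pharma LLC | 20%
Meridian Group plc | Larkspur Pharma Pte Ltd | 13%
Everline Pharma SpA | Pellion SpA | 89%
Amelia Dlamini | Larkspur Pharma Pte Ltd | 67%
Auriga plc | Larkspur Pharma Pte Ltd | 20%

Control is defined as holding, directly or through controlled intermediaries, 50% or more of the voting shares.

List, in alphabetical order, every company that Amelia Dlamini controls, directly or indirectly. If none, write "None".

Amelia holds 67% of Larkspur, so Amelia controls Larkspur.
No other company's threshold is met.

Larkspur Pharma Pte Ltd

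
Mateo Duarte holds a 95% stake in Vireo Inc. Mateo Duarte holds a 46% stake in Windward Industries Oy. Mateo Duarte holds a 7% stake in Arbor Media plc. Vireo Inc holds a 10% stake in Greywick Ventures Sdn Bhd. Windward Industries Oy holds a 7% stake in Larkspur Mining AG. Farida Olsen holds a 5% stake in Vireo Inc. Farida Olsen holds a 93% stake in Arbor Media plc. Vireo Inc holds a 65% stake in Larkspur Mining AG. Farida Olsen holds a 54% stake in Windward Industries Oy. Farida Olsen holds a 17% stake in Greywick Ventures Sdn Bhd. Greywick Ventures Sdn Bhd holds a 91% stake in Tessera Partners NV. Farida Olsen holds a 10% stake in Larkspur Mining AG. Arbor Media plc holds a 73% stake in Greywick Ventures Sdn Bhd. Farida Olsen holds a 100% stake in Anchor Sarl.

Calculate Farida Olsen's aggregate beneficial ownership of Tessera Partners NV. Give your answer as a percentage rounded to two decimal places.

Farida reaches Tessera along 3 paths.
Via Greywick: 17% × 91% = 15.47%.
Via Arbor → Greywick: 93% × 73% × 91% = 61.7799%.
Via Vireo → Greywick: 5% × 10% × 91% = 0.455%.
Total: 15.47% + 61.7799% + 0.455% = 77.7049%.
Rounded: 77.70%.

77.70%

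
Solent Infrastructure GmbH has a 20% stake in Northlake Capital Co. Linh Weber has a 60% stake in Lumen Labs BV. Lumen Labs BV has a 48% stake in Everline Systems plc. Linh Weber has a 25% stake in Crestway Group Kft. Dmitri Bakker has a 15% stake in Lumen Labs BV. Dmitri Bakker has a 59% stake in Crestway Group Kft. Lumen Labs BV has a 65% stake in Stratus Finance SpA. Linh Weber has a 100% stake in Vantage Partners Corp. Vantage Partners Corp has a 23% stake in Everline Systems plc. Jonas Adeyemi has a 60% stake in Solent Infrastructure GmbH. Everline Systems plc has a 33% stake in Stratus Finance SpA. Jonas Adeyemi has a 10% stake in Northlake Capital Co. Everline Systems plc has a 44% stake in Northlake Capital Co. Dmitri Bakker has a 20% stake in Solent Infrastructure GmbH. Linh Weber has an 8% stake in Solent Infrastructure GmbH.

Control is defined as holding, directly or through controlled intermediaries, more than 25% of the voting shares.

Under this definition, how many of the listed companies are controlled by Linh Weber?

5

Linh holds 60% of Lumen, so Linh controls Lumen.
Linh holds 100% of Vantage, so Linh controls Vantage.
Vantage and Lumen together hold 23% + 48% = 71% of Everline, so Linh controls Everline.
Lumen and Everline together hold 65% + 33% = 98% of Stratus, so Linh controls Stratus.
Everline holds 44% of Northlake, so Linh controls Northlake.
No other company's threshold is met.
Linh controls 5 companies.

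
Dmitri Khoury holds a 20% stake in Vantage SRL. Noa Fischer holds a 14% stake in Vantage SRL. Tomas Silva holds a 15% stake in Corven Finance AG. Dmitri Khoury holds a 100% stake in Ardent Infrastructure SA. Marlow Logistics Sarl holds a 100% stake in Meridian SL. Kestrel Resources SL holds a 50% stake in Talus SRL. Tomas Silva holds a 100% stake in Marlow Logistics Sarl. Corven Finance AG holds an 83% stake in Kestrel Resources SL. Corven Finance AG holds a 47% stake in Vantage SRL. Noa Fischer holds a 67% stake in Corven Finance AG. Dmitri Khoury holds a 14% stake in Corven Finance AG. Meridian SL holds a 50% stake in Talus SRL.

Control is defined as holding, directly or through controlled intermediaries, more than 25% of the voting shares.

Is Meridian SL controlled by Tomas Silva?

Yes

Tomas holds 100% of Marlow, so Tomas controls Marlow.
Marlow holds 100% of Meridian, so Tomas controls Meridian.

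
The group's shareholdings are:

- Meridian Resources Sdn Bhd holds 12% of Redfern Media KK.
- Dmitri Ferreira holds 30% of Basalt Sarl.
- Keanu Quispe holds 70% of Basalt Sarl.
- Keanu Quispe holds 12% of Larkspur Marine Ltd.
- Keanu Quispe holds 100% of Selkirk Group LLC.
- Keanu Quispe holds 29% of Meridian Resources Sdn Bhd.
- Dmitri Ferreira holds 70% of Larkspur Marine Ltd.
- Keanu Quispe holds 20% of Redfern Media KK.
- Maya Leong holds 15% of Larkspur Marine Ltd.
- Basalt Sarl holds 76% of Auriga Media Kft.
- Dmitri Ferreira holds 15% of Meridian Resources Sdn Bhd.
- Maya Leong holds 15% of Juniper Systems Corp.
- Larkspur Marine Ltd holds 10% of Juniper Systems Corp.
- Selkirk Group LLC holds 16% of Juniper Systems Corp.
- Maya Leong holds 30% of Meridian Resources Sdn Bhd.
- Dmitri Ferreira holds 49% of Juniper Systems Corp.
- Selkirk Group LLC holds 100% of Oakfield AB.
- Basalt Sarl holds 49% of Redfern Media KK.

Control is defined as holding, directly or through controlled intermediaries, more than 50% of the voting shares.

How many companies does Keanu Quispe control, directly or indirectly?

5

Keanu holds 100% of Selkirk, so Keanu controls Selkirk.
Keanu holds 70% of Basalt, so Keanu controls Basalt.
Selkirk holds 100% of Oakfield, so Keanu controls Oakfield.
Basalt holds 76% of Auriga, so Keanu controls Auriga.
Keanu and Basalt together hold 20% + 49% = 69% of Redfern, so Keanu controls Redfern.
No other company's threshold is met.
Keanu controls 5 companies.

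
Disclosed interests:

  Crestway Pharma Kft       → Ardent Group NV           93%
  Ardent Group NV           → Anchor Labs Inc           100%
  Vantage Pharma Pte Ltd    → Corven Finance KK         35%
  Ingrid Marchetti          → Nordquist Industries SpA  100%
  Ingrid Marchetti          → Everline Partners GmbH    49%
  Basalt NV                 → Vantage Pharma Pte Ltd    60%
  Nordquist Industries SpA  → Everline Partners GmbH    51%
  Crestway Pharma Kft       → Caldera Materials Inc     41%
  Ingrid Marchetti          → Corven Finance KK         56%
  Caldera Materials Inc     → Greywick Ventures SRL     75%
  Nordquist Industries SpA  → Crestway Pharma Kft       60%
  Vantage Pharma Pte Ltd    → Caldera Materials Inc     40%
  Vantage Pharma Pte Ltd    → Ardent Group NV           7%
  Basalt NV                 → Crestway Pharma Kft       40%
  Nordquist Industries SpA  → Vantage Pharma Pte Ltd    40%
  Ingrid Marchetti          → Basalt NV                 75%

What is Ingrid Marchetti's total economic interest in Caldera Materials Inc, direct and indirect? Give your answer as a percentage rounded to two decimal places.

Ingrid reaches Caldera along 4 paths.
Via Basalt → Vantage: 75% × 60% × 40% = 18%.
Via Nordquist → Vantage: 100% × 40% × 40% = 16%.
Via Nordquist → Crestway: 100% × 60% × 41% = 24.6%.
Via Basalt → Crestway: 75% × 40% × 41% = 12.3%.
Total: 18% + 16% + 24.6% + 12.3% = 70.9%.
Rounded: 70.90%.

70.90%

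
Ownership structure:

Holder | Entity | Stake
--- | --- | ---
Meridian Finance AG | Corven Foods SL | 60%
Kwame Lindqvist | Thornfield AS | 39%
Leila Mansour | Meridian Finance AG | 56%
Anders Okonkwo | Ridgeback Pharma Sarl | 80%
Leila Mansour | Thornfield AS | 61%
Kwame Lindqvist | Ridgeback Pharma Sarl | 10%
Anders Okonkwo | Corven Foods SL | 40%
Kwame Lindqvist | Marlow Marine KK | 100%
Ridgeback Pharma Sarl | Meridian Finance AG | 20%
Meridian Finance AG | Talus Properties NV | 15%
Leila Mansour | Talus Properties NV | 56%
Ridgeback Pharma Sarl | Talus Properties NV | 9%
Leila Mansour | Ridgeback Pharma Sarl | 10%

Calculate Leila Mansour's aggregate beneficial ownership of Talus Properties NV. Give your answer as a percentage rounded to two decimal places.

Leila reaches Talus along 4 paths.
Via Ridgeback: 10% × 9% = 0.9%.
Via Meridian: 56% × 15% = 8.4%.
Via Ridgeback → Meridian: 10% × 20% × 15% = 0.3%.
Direct stake: 56% = 56%.
Total: 0.9% + 8.4% + 0.3% + 56% = 65.6%.
Rounded: 65.60%.

65.60%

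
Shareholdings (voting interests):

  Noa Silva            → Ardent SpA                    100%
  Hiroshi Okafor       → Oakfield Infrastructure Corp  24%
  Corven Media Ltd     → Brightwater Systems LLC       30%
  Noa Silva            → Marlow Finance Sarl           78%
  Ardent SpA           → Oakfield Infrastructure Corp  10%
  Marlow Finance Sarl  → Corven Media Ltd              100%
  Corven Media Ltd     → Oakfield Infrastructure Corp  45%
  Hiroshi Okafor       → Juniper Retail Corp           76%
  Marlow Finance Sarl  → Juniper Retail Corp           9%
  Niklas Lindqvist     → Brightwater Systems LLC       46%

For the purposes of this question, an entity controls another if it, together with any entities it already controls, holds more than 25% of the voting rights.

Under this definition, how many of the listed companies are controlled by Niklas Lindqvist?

Niklas holds 46% of Brightwater, so Niklas controls Brightwater.
No other company's threshold is met.
Niklas controls 1 company.

1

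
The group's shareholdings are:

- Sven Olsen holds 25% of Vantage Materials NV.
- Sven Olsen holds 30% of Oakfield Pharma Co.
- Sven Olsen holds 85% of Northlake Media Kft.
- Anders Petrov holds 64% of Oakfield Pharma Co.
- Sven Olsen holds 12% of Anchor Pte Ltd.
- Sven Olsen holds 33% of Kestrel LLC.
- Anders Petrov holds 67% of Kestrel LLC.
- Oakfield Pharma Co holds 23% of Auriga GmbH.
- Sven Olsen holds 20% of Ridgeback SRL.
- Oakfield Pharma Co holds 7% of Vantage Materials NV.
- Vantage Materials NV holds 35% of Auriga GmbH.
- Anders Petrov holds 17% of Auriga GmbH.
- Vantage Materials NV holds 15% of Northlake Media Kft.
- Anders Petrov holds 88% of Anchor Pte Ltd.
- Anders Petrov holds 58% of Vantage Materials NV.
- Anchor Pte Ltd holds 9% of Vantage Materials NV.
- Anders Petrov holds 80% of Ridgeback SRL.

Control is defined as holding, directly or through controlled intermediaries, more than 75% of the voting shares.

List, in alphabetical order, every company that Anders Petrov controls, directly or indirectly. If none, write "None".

Anchor Pte Ltd, Ridgeback SRL

Anders holds 88% of Anchor, so Anders controls Anchor.
Anders holds 80% of Ridgeback, so Anders controls Ridgeback.
No other company's threshold is met.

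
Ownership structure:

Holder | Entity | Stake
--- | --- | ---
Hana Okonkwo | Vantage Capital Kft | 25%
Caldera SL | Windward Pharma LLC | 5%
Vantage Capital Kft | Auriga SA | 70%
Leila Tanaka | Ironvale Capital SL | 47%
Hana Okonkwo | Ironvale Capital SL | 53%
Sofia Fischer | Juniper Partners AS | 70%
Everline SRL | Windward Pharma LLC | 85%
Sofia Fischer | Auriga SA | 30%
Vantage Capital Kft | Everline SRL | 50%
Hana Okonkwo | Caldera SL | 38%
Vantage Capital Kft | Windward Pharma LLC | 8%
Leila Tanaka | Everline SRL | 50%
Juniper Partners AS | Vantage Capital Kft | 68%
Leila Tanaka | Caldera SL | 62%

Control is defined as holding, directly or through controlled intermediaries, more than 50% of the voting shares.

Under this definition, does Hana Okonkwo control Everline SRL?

Hana holds 53% of Ironvale, so Hana controls Ironvale.
Neither Hana nor any entity Hana controls holds any voting interest in Everline.
So Hana does not control Everline.

No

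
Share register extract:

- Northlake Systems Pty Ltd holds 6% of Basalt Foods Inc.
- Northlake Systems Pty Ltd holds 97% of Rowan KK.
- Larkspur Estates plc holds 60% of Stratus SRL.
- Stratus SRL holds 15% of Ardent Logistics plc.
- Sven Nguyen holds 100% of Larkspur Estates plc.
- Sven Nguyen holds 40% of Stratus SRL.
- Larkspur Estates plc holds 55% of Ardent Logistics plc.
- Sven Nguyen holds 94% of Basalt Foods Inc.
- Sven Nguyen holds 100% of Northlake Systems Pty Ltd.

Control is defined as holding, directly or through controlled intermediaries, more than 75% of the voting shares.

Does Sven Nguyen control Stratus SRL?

Yes

Sven holds 100% of Larkspur, so Sven controls Larkspur.
Larkspur and Sven together hold 60% + 40% = 100% of Stratus, so Sven controls Stratus.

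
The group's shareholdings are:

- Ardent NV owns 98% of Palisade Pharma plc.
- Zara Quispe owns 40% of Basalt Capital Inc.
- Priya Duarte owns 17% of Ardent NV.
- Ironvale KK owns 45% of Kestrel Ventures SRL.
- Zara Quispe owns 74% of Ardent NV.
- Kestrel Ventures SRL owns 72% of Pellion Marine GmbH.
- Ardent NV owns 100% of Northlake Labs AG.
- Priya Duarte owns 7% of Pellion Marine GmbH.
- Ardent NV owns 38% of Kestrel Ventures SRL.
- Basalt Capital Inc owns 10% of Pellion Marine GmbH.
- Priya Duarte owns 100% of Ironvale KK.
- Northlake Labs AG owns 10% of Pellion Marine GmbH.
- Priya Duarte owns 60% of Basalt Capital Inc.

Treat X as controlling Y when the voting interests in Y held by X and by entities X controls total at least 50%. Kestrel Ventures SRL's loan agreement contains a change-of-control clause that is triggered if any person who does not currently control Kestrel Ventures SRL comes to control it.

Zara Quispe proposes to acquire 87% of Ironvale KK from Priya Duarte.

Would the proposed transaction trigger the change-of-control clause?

Yes

The purchase adds only to Zara's holdings (Priya's stake shrinks), so Zara is the only person who could newly come to control Kestrel.
Zara holds 74% of Ardent, so Zara controls Ardent.
Ardent holds 100% of Northlake, so Zara controls Northlake.
Ardent holds 98% of Palisade, so Zara controls Palisade.
In Kestrel, Zara's side holds only 38%, not ≥ 50%.
So before the transaction, Zara does not control Kestrel.
After the purchase, Zara holds 87% of Ironvale directly, and Priya's stake falls to 13%.
Zara holds 87% of Ironvale, so Zara controls Ironvale.
Ironvale and Ardent together hold 45% + 38% = 83% of Kestrel, so Zara controls Kestrel.
Zara did not control Kestrel before and does after, so the clause is triggered.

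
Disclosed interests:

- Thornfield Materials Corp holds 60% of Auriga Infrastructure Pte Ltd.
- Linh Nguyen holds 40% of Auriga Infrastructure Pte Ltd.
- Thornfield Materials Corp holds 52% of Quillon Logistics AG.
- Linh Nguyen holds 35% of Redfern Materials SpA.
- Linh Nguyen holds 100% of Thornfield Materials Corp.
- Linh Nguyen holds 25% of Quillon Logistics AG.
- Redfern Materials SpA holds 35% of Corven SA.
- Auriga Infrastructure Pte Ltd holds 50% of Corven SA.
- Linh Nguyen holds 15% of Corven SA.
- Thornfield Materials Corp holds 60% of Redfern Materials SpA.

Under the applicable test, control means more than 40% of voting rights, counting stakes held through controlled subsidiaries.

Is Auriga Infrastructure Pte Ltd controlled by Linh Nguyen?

Yes

Linh holds 100% of Thornfield, so Linh controls Thornfield.
Linh and Thornfield together hold 40% + 60% = 100% of Auriga, so Linh controls Auriga.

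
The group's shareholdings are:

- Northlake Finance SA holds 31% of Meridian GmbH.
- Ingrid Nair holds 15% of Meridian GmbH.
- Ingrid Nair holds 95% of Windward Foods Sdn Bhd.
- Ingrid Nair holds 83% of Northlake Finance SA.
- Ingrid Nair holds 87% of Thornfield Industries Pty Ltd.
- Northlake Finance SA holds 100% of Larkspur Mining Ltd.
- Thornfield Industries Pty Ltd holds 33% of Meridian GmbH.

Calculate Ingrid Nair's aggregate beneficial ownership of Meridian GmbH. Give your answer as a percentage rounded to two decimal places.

69.44%

Ingrid reaches Meridian along 3 paths.
Via Northlake: 83% × 31% = 25.73%.
Via Thornfield: 87% × 33% = 28.71%.
Direct stake: 15% = 15%.
Total: 25.73% + 28.71% + 15% = 69.44%.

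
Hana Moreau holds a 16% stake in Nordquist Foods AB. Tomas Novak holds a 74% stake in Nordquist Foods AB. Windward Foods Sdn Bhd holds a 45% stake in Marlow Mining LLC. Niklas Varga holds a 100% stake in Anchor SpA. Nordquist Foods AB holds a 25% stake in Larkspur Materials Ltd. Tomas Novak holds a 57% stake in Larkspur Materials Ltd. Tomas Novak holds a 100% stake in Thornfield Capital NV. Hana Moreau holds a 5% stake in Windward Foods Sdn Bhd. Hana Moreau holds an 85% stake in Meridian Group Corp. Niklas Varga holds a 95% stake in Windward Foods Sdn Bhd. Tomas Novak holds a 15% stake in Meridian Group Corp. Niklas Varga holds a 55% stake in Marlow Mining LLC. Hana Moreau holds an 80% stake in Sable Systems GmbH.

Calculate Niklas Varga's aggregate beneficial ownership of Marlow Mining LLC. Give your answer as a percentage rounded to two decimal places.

Niklas reaches Marlow along 2 paths.
Via Windward: 95% × 45% = 42.75%.
Direct stake: 55% = 55%.
Total: 42.75% + 55% = 97.75%.

97.75%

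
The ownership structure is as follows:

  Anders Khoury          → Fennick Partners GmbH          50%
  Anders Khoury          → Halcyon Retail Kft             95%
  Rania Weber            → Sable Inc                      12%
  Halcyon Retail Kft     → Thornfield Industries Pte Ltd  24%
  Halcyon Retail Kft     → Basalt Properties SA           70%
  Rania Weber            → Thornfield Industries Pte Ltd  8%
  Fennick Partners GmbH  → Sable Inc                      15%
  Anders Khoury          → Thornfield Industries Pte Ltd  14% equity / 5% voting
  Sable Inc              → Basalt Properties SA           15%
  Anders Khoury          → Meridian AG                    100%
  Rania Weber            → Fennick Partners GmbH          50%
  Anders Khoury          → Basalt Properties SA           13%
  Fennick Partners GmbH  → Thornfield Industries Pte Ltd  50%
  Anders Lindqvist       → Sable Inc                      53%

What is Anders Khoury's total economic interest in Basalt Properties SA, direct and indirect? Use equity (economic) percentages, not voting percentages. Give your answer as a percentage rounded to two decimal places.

80.63%

Anders Khoury reaches Basalt along 3 paths.
Via Fennick → Sable: 50% × 15% × 15% = 1.125%.
Via Halcyon: 95% × 70% = 66.5%.
Direct stake: 13% = 13%.
Total: 1.125% + 66.5% + 13% = 80.625%.
Rounded: 80.63%.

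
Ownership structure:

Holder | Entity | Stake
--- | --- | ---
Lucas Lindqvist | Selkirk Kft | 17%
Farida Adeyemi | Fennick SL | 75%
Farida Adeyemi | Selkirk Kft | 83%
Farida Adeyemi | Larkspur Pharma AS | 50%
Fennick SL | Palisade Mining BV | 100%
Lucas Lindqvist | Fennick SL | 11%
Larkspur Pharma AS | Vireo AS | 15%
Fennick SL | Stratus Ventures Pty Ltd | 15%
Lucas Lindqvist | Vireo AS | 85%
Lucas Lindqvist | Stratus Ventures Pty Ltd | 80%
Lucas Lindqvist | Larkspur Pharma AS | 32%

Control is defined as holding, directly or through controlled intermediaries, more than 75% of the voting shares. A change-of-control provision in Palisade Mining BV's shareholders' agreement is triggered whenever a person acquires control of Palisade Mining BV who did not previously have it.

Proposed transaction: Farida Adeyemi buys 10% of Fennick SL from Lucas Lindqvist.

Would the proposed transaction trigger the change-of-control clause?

The purchase adds only to Farida's holdings (Lucas's stake shrinks), so Farida is the only person who could newly come to control Palisade.
Farida holds 83% of Selkirk, so Farida controls Selkirk.
Neither Farida nor any entity Farida controls holds any voting interest in Palisade.
So before the transaction, Farida does not control Palisade.
After the purchase, Farida's direct stake in Fennick rises to 75% + 10% = 85%, and Lucas's stake falls to 1%.
Farida holds 85% of Fennick, so Farida controls Fennick.
Fennick holds 100% of Palisade, so Farida controls Palisade.
Farida did not control Palisade before and does after, so the clause is triggered.

Yes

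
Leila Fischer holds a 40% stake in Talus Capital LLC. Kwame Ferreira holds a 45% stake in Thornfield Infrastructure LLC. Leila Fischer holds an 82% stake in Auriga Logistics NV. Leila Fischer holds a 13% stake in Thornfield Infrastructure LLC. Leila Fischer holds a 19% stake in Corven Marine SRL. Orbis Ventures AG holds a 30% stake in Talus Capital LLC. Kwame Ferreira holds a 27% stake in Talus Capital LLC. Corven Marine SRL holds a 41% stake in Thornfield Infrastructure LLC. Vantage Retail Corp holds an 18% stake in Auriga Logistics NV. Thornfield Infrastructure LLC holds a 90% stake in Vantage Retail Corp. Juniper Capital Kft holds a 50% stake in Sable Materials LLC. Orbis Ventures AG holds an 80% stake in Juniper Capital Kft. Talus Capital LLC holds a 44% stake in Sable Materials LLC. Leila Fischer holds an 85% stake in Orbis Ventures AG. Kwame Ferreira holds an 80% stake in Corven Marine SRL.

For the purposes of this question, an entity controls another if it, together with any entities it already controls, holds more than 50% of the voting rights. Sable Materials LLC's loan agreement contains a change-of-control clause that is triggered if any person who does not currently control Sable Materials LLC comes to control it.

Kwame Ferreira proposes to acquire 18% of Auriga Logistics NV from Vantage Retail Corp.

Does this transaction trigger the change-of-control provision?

The purchase adds only to Kwame's holdings (Vantage's stake shrinks), so Kwame is the only person who could newly come to control Sable.
Kwame holds 80% of Corven, so Kwame controls Corven.
Corven and Kwame together hold 41% + 45% = 86% of Thornfield, so Kwame controls Thornfield.
Thornfield holds 90% of Vantage, so Kwame controls Vantage.
Neither Kwame nor any entity Kwame controls holds any voting interest in Sable.
So before the transaction, Kwame does not control Sable.
After the purchase, Kwame holds 18% of Auriga directly, and Vantage's stake falls to 0%.
Kwame's side now holds 18% of Auriga, not > 50%, so Kwame still does not control Auriga.
After the transaction, neither Kwame nor any entity Kwame controls holds a voting interest in Sable, so Kwame still does not control it.
No new person acquires control, so the clause is not triggered.

No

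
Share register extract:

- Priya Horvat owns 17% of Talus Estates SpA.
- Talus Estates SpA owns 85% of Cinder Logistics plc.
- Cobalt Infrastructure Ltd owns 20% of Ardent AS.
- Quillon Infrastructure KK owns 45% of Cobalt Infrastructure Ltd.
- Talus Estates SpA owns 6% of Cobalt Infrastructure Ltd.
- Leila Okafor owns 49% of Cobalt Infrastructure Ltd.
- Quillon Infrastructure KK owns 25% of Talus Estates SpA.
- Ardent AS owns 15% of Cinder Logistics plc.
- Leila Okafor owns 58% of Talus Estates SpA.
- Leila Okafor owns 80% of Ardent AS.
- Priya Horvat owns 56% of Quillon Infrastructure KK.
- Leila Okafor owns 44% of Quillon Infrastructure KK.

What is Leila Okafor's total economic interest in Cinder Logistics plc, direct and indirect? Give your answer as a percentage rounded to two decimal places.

Leila reaches Cinder along 7 paths.
Via Cobalt → Ardent: 49% × 20% × 15% = 1.47%.
Via Quillon → Cobalt → Ardent: 44% × 45% × 20% × 15% = 0.594%.
Via Quillon → Talus → Cobalt → Ardent: 44% × 25% × 6% × 20% × 15% = 0.0198%.
Via Talus → Cobalt → Ardent: 58% × 6% × 20% × 15% = 0.1044%.
Via Ardent: 80% × 15% = 12%.
Via Quillon → Talus: 44% × 25% × 85% = 9.35%.
Via Talus: 58% × 85% = 49.3%.
Total: 1.47% + 0.594% + 0.0198% + 0.1044% + 12% + 9.35% + 49.3% = 72.8382%.
Rounded: 72.84%.

72.84%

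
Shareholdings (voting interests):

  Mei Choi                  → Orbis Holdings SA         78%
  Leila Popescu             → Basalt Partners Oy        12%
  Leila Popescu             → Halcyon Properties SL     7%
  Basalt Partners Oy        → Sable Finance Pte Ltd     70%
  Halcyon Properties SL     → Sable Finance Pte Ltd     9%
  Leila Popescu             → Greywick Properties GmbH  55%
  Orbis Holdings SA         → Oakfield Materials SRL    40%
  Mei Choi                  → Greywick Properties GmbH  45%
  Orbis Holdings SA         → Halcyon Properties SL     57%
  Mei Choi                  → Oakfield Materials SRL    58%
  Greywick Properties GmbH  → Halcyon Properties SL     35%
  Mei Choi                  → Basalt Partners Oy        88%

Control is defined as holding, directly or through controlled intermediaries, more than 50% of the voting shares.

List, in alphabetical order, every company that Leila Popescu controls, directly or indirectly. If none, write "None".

Leila holds 55% of Greywick, so Leila controls Greywick.
No other company's threshold is met.

Greywick Properties GmbH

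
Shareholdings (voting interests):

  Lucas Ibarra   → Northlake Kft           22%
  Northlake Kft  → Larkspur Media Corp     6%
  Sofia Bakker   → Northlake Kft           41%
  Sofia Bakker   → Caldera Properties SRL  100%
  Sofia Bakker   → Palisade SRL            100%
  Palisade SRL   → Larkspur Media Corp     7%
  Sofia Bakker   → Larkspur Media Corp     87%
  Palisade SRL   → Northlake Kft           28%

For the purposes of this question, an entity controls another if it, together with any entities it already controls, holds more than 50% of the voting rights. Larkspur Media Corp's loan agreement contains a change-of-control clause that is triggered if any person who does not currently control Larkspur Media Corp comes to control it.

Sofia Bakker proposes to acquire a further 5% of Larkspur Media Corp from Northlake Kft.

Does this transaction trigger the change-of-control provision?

The purchase adds only to Sofia's holdings (Northlake's stake shrinks), so Sofia is the only person who could newly come to control Larkspur.
Sofia holds 100% of Palisade, so Sofia controls Palisade.
Palisade and Sofia together hold 28% + 41% = 69% of Northlake, so Sofia controls Northlake.
Northlake and Sofia and Palisade together hold 6% + 87% + 7% = 100% of Larkspur, so Sofia controls Larkspur.
So Sofia already controls Larkspur before the transaction.
After the purchase, Sofia's direct stake in Larkspur rises to 87% + 5% = 92%, and Northlake's stake falls to 1%.
Sofia controlled Larkspur already, so this is not a new person acquiring control; every other person's position is unchanged or reduced.
No new person acquires control, so the clause is not triggered.

No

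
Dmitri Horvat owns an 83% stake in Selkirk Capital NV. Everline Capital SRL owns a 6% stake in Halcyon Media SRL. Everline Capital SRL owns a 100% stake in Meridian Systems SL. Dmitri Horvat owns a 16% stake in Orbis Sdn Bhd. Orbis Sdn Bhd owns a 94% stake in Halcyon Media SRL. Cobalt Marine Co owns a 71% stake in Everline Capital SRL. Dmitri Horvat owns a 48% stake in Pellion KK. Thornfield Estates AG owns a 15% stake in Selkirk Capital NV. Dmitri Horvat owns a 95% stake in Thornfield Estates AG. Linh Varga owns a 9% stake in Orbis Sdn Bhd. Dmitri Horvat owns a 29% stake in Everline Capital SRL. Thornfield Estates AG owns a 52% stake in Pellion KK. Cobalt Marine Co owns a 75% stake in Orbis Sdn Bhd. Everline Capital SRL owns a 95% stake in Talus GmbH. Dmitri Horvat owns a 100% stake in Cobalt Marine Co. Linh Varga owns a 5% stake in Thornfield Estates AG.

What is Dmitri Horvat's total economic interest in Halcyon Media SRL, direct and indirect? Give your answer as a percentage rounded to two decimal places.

Dmitri reaches Halcyon along 4 paths.
Via Everline: 29% × 6% = 1.74%.
Via Cobalt → Everline: 100% × 71% × 6% = 4.26%.
Via Orbis: 16% × 94% = 15.04%.
Via Cobalt → Orbis: 100% × 75% × 94% = 70.5%.
Total: 1.74% + 4.26% + 15.04% + 70.5% = 91.54%.

91.54%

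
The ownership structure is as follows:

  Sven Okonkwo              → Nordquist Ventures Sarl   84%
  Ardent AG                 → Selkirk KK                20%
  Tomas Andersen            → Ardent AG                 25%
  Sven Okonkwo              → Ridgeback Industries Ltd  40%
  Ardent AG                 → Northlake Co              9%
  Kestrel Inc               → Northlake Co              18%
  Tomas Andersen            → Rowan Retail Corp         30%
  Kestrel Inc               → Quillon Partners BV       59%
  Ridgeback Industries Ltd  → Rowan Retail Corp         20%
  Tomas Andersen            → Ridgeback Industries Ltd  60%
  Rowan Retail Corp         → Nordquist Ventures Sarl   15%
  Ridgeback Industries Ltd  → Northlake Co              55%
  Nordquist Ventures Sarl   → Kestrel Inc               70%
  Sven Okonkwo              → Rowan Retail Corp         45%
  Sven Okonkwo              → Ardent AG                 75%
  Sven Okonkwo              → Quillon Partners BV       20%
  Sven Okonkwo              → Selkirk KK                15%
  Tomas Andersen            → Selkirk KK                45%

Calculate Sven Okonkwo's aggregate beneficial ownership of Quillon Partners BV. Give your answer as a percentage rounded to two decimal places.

Sven reaches Quillon along 4 paths.
Via Nordquist → Kestrel: 84% × 70% × 59% = 34.692%.
Via Rowan → Nordquist → Kestrel: 45% × 15% × 70% × 59% = 2.78775%.
Via Ridgeback → Rowan → Nordquist → Kestrel: 40% × 20% × 15% × 70% × 59% = 0.4956%.
Direct stake: 20% = 20%.
Total: 34.692% + 2.78775% + 0.4956% + 20% = 57.97535%.
Rounded: 57.98%.

57.98%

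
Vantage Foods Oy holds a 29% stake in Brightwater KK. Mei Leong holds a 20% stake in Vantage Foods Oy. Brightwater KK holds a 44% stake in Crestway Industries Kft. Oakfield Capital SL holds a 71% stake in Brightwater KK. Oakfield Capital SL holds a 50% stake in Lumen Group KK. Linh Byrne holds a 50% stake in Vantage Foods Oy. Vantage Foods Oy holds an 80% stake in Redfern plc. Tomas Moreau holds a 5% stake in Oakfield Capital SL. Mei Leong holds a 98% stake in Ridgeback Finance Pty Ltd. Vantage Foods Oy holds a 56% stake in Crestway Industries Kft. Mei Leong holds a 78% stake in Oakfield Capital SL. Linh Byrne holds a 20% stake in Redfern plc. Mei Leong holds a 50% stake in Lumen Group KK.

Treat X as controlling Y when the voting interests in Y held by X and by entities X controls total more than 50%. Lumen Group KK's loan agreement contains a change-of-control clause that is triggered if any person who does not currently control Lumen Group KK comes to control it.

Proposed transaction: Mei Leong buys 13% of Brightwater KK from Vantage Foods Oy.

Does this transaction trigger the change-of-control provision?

The purchase adds only to Mei's holdings (Vantage's stake shrinks), so Mei is the only person who could newly come to control Lumen.
Mei holds 78% of Oakfield, so Mei controls Oakfield.
Oakfield and Mei together hold 50% + 50% = 100% of Lumen, so Mei controls Lumen.
So Mei already controls Lumen before the transaction.
After the purchase, Mei holds 13% of Brightwater directly, and Vantage's stake falls to 16%.
Mei controlled Lumen already, so this is not a new person acquiring control; every other person's position is unchanged or reduced.
No new person acquires control, so the clause is not triggered.

No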